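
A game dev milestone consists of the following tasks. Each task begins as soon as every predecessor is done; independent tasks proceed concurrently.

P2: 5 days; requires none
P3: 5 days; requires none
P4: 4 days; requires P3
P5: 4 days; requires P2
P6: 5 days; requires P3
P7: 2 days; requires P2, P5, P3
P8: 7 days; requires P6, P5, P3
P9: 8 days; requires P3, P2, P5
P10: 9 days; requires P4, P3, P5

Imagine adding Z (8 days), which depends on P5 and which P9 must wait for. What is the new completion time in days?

Originally the job takes 18 days.
With Z inserted, P9 now waits for max(P3, P2, P5, Z).
New critical path: P2→P5→Z→P9 = 5+4+8+8 = 25 ⇒ 25 days.

25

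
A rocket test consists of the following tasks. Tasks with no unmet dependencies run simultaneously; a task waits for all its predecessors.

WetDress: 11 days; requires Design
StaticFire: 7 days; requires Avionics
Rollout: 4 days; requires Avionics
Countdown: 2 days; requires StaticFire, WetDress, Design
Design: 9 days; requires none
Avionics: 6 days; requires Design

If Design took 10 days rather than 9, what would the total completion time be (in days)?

Baseline: Design→Avionics→StaticFire→Countdown = 9+6+7+2 = 24 → 24 days.
Design lies on that path, so at 10 days the path becomes 25 days.
No other chain overtakes it, so the finish is 25 days.

25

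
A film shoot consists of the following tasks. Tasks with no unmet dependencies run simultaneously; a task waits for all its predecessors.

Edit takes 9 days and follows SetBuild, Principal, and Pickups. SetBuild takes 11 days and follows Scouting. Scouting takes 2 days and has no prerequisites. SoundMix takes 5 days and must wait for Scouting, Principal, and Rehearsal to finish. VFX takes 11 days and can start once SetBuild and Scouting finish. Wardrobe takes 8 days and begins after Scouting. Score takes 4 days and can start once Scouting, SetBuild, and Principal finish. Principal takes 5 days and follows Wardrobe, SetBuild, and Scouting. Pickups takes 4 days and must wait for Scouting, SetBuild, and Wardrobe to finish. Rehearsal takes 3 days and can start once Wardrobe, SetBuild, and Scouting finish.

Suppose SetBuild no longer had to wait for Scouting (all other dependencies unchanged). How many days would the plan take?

25

Before: longest chain Scouting→SetBuild→Principal→Edit = 2+11+5+9 = 27, finish 27.
Without Scouting→SetBuild, SetBuild's earliest start moves from 2 to 0.
The longest chain is now SetBuild→Principal→Edit = 11+5+9 = 25, so the plan takes 25 days.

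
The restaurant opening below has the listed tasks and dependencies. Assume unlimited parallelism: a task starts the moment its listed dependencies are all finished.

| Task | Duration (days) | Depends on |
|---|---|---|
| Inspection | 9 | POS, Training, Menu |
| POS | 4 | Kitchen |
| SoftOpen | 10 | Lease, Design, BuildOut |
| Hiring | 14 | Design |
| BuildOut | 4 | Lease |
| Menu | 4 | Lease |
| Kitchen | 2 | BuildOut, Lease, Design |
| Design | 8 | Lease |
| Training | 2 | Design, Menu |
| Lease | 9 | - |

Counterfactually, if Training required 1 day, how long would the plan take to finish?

As given, the longest chain is Lease→Design→Kitchen→POS→Inspection = 9+8+2+4+9 = 32, so the finish is 32 days.
Training is off the critical path — its longest chain is 28 days, giving 4 of slack.
The critical path is still Lease→Design→Kitchen→POS→Inspection; finish is now 32 days.

32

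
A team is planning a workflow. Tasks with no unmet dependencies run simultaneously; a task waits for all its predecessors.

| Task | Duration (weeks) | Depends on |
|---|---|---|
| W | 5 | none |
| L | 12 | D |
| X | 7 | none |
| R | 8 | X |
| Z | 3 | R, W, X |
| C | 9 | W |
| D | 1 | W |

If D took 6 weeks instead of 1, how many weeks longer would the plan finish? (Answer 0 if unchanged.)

Critical path before the change: W→D→L = 5+1+12 = 18 giving 18 weeks.
D is on the critical path; changing it to 6 makes that path 23 weeks.
The critical path is still W→D→L; finish is now 23 weeks.
Change in finish: 23 − 18 = +5 weeks.

5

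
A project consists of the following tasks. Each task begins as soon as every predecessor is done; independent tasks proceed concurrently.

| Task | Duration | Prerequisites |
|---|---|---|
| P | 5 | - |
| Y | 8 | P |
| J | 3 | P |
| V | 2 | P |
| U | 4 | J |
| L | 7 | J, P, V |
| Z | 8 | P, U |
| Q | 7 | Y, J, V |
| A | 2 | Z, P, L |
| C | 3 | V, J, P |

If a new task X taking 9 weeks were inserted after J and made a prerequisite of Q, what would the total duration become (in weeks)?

24

Originally the job takes 22 weeks.
With X inserted, Q now waits for max(Y, J, V, X).
New critical path: P→J→X→Q = 5+3+9+7 = 24 ⇒ 24 weeks.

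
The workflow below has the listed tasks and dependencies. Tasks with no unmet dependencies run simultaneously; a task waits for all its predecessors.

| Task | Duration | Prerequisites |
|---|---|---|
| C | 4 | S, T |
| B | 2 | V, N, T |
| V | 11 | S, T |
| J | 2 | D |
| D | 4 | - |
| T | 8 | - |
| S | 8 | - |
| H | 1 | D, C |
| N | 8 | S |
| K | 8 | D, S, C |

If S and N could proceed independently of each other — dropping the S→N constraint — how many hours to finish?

21

Original critical path: T→V→B = 8+11+2 = 21 ⇒ 21 hours.
Without S→N, N's earliest start moves from 8 to 0.
The longest chain is now T→V→B = 8+11+2 = 21, so the schedule takes 21 hours.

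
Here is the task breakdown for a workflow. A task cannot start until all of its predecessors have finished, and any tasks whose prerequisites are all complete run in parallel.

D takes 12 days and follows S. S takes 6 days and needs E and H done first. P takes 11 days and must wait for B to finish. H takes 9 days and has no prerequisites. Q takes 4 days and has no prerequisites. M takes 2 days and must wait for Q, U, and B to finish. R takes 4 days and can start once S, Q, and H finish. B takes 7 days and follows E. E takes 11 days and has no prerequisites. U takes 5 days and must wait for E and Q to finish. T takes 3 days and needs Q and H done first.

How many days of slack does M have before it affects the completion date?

9

Critical path: E→B→P = 11+7+11 = 29, so the finish is 29 days.
The longest chain containing M totals 20 days.
So M can slip 29 − 20 = 9 days.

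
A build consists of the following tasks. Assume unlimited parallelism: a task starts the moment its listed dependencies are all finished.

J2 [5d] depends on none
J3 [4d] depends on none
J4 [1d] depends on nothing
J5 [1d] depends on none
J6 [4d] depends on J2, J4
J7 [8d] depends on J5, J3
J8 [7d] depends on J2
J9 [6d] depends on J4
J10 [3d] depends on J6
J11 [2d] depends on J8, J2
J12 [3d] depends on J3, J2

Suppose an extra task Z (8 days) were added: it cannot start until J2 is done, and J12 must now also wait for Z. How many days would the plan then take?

Originally the plan takes 14 days.
With Z inserted, J12 now waits for max(J3, J2, Z).
New critical path: J2→Z→J12 = 5+8+3 = 16 ⇒ 16 days.

16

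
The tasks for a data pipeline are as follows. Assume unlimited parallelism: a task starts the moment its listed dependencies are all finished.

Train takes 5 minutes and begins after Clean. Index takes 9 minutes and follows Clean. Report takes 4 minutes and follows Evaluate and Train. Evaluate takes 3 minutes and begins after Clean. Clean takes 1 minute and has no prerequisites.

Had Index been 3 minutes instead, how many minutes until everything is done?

10

Actual critical path: Clean→Index = 1+9 = 10 ⇒ 10 minutes.
Index is on the critical path; changing it to 3 makes that path 4 minutes.
The binding chain switches to Clean→Train→Report = 1+5+4 = 10; finish 10 minutes.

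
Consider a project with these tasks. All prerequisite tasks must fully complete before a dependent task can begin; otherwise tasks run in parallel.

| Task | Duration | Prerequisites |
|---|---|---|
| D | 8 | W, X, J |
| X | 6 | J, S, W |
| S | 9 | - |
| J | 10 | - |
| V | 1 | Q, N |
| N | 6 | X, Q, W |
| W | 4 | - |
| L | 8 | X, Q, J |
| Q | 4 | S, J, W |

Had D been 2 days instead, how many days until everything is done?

The binding path is J→X→D = 10+6+8 = 24; finish at 24 days.
D lies on that path, so at 2 days the path becomes 18 days.
The binding chain switches to J→X→L = 10+6+8 = 24; finish 24 days.

24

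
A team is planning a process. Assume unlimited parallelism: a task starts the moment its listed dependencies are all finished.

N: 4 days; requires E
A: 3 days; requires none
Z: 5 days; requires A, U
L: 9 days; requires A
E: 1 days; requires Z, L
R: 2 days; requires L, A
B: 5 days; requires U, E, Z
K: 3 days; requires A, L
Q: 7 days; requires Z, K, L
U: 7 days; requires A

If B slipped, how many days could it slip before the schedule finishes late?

A→U→Z→Q = 3+7+5+7 = 22 sets the makespan at 22 days.
B finishes as early as 21 and must finish by 22.
Float = 22 − 21 = 1.

1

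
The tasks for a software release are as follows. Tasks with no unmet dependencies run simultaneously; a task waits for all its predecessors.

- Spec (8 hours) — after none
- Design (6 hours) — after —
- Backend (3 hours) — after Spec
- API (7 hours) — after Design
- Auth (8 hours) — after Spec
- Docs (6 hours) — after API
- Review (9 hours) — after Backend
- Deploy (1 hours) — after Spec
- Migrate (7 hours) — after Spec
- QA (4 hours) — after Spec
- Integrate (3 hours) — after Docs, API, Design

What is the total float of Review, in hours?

The longest chain is Design→API→Docs→Integrate = 6+7+6+3 = 22; overall finish 22 hours.
Review finishes as early as 20 and must finish by 22.
Slack of Review = 13 − 11 = 2 hours.

2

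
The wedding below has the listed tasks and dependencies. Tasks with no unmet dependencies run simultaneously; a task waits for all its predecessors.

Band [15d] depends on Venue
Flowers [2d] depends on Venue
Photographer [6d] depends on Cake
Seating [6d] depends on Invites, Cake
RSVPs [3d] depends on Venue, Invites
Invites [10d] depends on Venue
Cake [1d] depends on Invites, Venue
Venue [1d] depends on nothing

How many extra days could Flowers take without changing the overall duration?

Venue→Invites→Cake→Seating = 1+10+1+6 = 18 sets the makespan at 18 days.
The longest chain containing Flowers totals 3 days.
Float = 18 − 3 = 15.

15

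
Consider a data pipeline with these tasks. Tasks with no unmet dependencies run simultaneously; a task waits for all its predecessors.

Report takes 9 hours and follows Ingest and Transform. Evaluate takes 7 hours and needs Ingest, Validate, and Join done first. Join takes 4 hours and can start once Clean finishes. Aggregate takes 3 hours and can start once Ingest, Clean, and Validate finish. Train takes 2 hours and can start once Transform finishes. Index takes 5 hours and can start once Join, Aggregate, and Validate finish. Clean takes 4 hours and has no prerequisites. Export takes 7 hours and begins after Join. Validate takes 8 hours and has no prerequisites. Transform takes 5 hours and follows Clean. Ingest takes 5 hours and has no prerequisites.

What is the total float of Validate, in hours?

The longest chain is Clean→Transform→Report = 4+5+9 = 18; overall finish 18 hours.
The longest chain containing Validate totals 16 hours.
So Validate can slip 10 − 8 = 2 hours.

2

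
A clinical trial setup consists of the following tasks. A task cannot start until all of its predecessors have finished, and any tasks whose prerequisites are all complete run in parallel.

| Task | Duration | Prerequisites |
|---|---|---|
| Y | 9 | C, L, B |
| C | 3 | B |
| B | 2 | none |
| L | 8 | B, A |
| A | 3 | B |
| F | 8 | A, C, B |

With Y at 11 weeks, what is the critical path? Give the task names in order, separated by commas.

B, A, L, Y

The binding path is B→A→L→Y = 2+3+8+9 = 22; finish at 22 weeks.
Y is on the critical path; changing it to 11 makes that path 24 weeks.
The critical path is still B→A→L→Y; finish is now 24 weeks.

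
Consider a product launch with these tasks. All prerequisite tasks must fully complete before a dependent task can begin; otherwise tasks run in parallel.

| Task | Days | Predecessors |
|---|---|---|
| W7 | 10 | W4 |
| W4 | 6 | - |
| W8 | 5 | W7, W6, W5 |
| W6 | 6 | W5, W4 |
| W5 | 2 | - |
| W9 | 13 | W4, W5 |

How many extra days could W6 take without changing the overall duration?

W4→W7→W8 = 6+10+5 = 21 sets the makespan at 21 days.
The longest chain containing W6 totals 17 days.
So W6 can slip 16 − 12 = 4 days.

4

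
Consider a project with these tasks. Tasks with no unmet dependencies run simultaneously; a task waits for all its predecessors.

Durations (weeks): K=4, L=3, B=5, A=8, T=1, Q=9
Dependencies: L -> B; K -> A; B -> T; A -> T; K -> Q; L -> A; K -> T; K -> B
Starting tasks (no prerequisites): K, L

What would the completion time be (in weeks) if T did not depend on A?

With the dependency in place, K→A→T = 4+8+1 = 13 sets the finish at 13 weeks.
Without A→T, T's earliest start moves from 12 to 9.
After: K→Q = 4+9 = 13 → 13 weeks.

13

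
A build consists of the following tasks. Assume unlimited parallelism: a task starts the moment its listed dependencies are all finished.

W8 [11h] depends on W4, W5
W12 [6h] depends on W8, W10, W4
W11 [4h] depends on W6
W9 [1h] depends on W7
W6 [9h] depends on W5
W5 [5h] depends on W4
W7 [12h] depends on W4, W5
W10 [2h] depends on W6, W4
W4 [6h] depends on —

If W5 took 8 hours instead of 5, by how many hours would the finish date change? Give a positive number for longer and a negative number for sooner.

3

Baseline: W4→W5→W6→W10→W12 = 6+5+9+2+6 = 28 → 28 hours.
Since W5 is critical, the +3 change carries straight to that chain (now 31 hours).
The critical path is still W4→W5→W6→W10→W12; finish is now 31 hours.
Change in finish: 31 − 28 = +3 hours.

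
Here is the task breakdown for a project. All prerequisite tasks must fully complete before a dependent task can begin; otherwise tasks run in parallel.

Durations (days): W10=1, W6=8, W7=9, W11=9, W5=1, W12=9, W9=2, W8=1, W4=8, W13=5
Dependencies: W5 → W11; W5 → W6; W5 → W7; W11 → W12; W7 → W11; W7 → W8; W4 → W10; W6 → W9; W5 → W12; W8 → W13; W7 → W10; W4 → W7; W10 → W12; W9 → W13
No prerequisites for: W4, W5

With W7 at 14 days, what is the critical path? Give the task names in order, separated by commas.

Baseline: W4→W7→W11→W12 = 8+9+9+9 = 35 → 35 days.
W7 is on the critical path; changing it to 14 makes that path 40 days.
The critical path is still W4→W7→W11→W12; finish is now 40 days.

W4, W7, W11, W12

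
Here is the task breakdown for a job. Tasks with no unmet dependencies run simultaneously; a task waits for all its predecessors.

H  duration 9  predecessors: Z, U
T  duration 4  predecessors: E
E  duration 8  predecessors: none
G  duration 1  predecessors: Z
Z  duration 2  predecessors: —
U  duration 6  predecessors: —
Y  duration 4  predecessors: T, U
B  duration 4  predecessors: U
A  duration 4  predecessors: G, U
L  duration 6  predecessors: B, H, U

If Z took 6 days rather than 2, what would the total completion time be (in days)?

21

Actual critical path: U→H→L = 6+9+6 = 21 ⇒ 21 days.
Z has 4 days of float (longest path through it is 17).
No other chain overtakes it, so the finish is 21 days.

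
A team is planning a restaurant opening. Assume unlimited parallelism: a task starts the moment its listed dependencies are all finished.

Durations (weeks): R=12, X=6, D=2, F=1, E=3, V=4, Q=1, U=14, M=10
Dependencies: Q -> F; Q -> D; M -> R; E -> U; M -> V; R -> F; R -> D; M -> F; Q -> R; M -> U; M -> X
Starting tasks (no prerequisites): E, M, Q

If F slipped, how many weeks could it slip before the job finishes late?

M→U = 10+14 = 24 sets the makespan at 24 weeks.
The longest chain containing F totals 23 weeks.
So F can slip 24 − 23 = 1 week.

1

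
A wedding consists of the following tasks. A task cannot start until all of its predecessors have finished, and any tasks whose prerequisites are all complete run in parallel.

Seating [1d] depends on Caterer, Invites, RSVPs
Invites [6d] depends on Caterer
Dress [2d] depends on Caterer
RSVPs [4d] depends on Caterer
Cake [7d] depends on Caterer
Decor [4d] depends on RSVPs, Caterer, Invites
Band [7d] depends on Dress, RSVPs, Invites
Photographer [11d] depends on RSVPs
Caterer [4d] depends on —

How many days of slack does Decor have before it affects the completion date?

Caterer→RSVPs→Photographer = 4+4+11 = 19 sets the makespan at 19 days.
Longest path through Decor: 14 days (earliest finish 14, latest finish 19).
So Decor can slip 19 − 14 = 5 days.

5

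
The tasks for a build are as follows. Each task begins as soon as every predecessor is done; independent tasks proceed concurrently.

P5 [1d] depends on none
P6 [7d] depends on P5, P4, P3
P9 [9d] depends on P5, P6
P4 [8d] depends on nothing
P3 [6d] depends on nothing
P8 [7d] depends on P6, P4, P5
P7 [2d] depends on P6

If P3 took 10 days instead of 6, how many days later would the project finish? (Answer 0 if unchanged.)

2

Baseline: P4→P6→P9 = 8+7+9 = 24 → 24 days.
P3 is off the critical path — its longest chain is 22 days, giving 2 of slack.
New critical path: P3→P6→P9 = 10+7+9 = 26 ⇒ 26 days.
Change in finish: 26 − 24 = +2 days.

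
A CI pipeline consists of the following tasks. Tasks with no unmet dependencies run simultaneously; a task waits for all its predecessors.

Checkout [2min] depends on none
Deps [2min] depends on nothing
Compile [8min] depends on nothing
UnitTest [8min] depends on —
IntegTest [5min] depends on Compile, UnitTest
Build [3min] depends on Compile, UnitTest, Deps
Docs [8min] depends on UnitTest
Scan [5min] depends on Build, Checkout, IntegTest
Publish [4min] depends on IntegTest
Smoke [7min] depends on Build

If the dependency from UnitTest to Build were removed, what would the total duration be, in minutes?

Before: longest chain Compile→IntegTest→Scan = 8+5+5 = 18, finish 18.
Dropping UnitTest→Build doesn't change Build's earliest start (8); another predecessor still binds.
New critical path: Compile→IntegTest→Scan = 8+5+5 = 18 ⇒ 18 minutes.

18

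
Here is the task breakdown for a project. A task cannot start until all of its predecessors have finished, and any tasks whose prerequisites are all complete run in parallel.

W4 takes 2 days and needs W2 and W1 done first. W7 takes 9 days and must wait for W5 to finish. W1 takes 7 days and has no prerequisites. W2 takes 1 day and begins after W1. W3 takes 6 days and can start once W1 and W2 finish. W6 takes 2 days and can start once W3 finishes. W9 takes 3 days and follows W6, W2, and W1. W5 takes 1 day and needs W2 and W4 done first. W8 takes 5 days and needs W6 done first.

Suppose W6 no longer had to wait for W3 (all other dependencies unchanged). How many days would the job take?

Original critical path: W1→W2→W3→W6→W8 = 7+1+6+2+5 = 21 ⇒ 21 days.
Without W3→W6, W6's earliest start moves from 14 to 0.
The longest chain is now W1→W2→W4→W5→W7 = 7+1+2+1+9 = 20, so the job takes 20 days.

20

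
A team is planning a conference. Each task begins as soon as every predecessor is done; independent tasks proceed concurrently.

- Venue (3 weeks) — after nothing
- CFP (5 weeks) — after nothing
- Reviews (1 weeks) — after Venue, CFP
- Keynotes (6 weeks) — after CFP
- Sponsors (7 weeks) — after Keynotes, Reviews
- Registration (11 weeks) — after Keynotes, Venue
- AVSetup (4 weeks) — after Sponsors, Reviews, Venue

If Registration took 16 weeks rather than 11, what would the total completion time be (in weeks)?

Baseline: CFP→Keynotes→Registration = 5+6+11 = 22 → 22 weeks.
Since Registration is critical, the +5 change carries straight to that chain (now 27 weeks).
That remains the longest chain; total 27 weeks.

27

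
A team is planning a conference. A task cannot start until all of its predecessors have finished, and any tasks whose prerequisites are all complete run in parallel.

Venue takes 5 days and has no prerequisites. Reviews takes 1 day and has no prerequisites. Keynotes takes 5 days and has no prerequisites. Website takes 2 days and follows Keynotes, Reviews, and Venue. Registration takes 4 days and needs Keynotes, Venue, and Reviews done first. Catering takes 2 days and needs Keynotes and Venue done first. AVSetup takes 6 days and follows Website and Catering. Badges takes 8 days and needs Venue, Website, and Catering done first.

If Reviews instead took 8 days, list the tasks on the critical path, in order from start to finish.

Reviews, Website, Badges

Actual critical path: Venue→Website→Badges = 5+2+8 = 15 ⇒ 15 days.
Reviews is off the critical path — its longest chain is 11 days, giving 4 of slack.
New critical path: Reviews→Website→Badges = 8+2+8 = 18 ⇒ 18 days.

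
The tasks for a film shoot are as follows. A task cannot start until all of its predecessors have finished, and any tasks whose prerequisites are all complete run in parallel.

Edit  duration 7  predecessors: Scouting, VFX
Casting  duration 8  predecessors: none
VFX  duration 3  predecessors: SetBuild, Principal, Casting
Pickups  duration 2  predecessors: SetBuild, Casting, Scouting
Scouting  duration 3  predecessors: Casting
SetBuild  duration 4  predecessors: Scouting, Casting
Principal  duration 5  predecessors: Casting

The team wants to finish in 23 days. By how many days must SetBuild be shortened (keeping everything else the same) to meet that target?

Current finish: 25 days; target: 23.
SetBuild is on every critical path, so each day cut from SetBuild cuts the finish by one (this holds down to a finish of 23).
Need 25 − 23 = 2 days off SetBuild → SetBuild becomes 2 days, finish becomes 23.

2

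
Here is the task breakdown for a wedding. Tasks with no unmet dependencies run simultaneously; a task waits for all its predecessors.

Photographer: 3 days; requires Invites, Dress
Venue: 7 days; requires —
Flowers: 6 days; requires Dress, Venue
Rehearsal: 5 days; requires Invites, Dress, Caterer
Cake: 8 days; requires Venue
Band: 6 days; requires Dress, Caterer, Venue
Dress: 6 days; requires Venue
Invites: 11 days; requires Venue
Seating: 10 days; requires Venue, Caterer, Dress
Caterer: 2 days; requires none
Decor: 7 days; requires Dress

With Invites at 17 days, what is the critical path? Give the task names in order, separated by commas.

Venue, Invites, Rehearsal

Baseline: Venue→Invites→Rehearsal = 7+11+5 = 23 → 23 days.
Invites lies on that path, so at 17 days the path becomes 29 days.
The critical path is still Venue→Invites→Rehearsal; finish is now 29 days.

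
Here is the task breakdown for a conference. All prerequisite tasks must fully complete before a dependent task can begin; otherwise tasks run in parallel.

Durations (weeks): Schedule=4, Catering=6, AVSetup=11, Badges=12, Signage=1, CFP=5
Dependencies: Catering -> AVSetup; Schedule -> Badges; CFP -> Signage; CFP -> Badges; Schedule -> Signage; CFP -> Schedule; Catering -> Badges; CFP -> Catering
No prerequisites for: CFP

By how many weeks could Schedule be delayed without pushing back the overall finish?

2

Critical path: CFP→Catering→Badges = 5+6+12 = 23, so the finish is 23 weeks.
Schedule finishes as early as 9 and must finish by 11.
So Schedule can slip 11 − 9 = 2 weeks.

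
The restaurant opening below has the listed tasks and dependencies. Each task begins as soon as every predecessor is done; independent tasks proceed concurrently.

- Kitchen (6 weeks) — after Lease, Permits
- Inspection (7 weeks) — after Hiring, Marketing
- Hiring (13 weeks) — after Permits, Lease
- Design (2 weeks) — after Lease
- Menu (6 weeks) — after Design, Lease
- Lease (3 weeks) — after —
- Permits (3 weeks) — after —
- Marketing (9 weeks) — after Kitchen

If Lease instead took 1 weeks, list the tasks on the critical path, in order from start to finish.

Permits, Kitchen, Marketing, Inspection

Actual critical path: Lease→Kitchen→Marketing→Inspection = 3+6+9+7 = 25 ⇒ 25 weeks.
Lease is on the critical path; changing it to 1 makes that path 23 weeks.
Now Permits→Kitchen→Marketing→Inspection = 3+6+9+7 = 25 is longest, so the finish becomes 25 weeks.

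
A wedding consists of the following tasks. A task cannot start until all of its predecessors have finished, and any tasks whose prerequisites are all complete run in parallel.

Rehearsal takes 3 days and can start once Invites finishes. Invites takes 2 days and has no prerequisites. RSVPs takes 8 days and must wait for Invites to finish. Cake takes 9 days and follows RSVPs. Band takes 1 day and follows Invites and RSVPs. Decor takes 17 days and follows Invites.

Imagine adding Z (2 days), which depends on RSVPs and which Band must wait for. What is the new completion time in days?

19

Originally the job takes 19 days.
With Z inserted, Band now waits for max(Invites, RSVPs, Z).
New critical path: Invites→RSVPs→Cake = 2+8+9 = 19 ⇒ 19 days.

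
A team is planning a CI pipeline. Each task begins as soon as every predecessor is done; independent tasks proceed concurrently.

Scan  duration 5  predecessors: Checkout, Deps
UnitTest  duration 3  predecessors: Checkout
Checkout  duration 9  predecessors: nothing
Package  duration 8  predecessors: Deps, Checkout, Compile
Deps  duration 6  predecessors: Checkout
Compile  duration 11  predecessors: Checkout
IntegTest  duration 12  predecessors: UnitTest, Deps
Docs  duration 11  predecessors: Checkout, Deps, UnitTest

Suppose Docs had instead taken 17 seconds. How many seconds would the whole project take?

32

Baseline: Checkout→Compile→Package = 9+11+8 = 28 → 28 seconds.
Docs is off the critical path — its longest chain is 26 seconds, giving 2 of slack.
The binding chain switches to Checkout→Deps→Docs = 9+6+17 = 32; finish 32 seconds.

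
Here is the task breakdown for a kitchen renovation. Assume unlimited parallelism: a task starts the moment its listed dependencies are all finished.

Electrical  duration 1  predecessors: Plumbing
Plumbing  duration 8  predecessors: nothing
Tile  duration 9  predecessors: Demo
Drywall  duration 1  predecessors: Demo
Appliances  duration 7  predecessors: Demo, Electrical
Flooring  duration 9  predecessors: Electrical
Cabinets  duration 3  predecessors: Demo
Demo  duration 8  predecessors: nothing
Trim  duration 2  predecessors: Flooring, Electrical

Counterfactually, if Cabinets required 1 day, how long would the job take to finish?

20

Critical path before the change: Plumbing→Electrical→Flooring→Trim = 8+1+9+2 = 20 giving 20 days.
The longest path through Cabinets is only 11 days, so Cabinets has float 9.
That remains the longest chain; total 20 days.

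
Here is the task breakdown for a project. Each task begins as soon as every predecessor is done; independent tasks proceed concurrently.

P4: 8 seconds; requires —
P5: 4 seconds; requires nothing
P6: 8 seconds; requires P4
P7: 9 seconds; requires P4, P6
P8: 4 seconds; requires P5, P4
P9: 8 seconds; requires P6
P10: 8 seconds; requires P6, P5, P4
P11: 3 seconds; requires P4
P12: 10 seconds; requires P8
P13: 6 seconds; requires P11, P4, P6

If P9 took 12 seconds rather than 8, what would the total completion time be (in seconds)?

As given, the longest chain is P4→P6→P7 = 8+8+9 = 25, so the finish is 25 seconds.
The longest path through P9 is only 24 seconds, so P9 has float 1.
The binding chain switches to P4→P6→P9 = 8+8+12 = 28; finish 28 seconds.

28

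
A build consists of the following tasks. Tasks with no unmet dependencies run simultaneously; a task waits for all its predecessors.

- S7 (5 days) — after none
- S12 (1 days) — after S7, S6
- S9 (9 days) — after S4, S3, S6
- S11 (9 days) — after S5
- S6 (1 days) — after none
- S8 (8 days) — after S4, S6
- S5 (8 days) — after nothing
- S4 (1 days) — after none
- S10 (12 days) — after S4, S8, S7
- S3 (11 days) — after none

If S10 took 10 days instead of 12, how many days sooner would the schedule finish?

1

Critical path before the change: S4→S8→S10 = 1+8+12 = 21 giving 21 days.
S10 lies on that path, so at 10 days the path becomes 19 days.
Now S3→S9 = 11+9 = 20 is longest, so the finish becomes 20 days.
Change in finish: 20 − 21 = -1 days.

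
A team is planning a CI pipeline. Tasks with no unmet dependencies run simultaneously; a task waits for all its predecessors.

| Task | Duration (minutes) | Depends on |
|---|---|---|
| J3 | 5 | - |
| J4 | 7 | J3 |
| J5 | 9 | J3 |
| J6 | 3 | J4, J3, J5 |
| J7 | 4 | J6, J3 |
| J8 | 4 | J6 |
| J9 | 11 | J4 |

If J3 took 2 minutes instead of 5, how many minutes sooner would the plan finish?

3

Critical path before the change: J3→J4→J9 = 5+7+11 = 23 giving 23 minutes.
J3 is on the critical path; changing it to 2 makes that path 20 minutes.
The critical path is still J3→J4→J9; finish is now 20 minutes.
Change in finish: 20 − 23 = -3 minutes.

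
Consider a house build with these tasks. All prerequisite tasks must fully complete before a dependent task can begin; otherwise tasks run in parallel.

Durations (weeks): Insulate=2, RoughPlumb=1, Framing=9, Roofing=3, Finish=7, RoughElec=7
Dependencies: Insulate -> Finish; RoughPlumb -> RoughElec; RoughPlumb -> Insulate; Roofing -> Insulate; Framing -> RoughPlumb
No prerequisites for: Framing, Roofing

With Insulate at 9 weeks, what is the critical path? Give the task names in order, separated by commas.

Framing, RoughPlumb, Insulate, Finish

The binding path is Framing→RoughPlumb→Insulate→Finish = 9+1+2+7 = 19; finish at 19 weeks.
Insulate lies on that path, so at 9 weeks the path becomes 26 weeks.
No other chain overtakes it, so the finish is 26 weeks.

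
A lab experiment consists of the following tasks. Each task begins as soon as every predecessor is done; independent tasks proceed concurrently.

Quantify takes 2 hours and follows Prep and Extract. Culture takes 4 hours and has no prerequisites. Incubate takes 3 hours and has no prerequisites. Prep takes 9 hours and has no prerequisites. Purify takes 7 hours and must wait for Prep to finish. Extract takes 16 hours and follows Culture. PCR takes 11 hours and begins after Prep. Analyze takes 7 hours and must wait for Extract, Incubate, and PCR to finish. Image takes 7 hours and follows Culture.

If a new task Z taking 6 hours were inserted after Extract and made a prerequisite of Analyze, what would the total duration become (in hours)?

Originally the job takes 27 hours.
With Z inserted, Analyze now waits for max(Extract, Incubate, PCR, Z).
New critical path: Culture→Extract→Z→Analyze = 4+16+6+7 = 33 ⇒ 33 hours.

33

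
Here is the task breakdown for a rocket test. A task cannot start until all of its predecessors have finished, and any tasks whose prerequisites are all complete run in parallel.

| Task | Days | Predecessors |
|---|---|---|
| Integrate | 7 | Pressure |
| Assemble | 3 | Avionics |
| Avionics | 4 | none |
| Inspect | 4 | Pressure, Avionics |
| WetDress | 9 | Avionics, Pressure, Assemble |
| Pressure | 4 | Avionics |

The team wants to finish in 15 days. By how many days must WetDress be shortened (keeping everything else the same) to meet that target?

2

Current finish: 17 days; target: 15.
WetDress is on every critical path, so each day cut from WetDress cuts the finish by one (this holds down to a finish of 15).
Need 17 − 15 = 2 days off WetDress → WetDress becomes 7 days, finish becomes 15.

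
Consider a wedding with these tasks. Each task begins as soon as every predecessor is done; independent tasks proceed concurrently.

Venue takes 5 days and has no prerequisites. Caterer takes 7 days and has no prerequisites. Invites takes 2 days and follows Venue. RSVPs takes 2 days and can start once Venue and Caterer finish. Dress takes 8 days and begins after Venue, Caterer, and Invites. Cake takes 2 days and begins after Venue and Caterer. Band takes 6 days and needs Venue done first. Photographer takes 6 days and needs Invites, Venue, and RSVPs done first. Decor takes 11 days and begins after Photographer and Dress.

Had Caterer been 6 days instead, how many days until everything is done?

Actual critical path: Caterer→RSVPs→Photographer→Decor = 7+2+6+11 = 26 ⇒ 26 days.
Caterer lies on that path, so at 6 days the path becomes 25 days.
New critical path: Venue→Invites→Dress→Decor = 5+2+8+11 = 26 ⇒ 26 days.

26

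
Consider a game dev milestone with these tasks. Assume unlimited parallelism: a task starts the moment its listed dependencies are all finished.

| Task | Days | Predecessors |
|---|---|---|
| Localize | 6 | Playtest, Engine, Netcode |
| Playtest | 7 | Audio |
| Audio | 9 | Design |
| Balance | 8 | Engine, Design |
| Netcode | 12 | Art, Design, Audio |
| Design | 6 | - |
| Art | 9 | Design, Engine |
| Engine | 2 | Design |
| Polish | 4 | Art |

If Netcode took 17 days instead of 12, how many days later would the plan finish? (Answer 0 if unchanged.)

Actual critical path: Design→Engine→Art→Netcode→Localize = 6+2+9+12+6 = 35 ⇒ 35 days.
Since Netcode is critical, the +5 change carries straight to that chain (now 40 days).
The critical path is still Design→Engine→Art→Netcode→Localize; finish is now 40 days.
Change in finish: 40 − 35 = +5 days.

5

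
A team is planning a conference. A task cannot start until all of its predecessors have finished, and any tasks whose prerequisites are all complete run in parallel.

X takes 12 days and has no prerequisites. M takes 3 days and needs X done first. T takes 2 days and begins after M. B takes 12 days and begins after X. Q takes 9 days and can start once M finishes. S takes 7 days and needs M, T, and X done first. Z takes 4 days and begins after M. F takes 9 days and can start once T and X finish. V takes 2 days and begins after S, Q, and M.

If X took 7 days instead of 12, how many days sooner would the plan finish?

Critical path before the change: X→M→T→S→V = 12+3+2+7+2 = 26 giving 26 days.
X is on the critical path; changing it to 7 makes that path 21 days.
No other chain overtakes it, so the finish is 21 days.
Change in finish: 21 − 26 = -5 days.

5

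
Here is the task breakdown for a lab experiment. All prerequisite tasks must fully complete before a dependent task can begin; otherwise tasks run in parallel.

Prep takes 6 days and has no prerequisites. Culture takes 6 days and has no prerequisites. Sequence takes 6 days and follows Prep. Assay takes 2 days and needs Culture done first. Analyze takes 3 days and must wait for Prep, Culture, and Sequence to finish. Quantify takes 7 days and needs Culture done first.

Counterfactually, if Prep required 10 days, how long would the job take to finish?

19

Actual critical path: Prep→Sequence→Analyze = 6+6+3 = 15 ⇒ 15 days.
Prep lies on that path, so at 10 days the path becomes 19 days.
That remains the longest chain; total 19 days.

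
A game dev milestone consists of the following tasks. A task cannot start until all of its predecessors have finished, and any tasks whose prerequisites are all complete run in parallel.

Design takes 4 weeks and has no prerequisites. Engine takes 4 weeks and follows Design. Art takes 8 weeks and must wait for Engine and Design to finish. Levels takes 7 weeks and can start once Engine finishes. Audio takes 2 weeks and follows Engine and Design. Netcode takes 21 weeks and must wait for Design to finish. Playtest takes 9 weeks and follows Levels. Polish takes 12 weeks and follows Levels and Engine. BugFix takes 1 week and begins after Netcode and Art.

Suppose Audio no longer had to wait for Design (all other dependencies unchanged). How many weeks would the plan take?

Original critical path: Design→Engine→Levels→Polish = 4+4+7+12 = 27 ⇒ 27 weeks.
Dropping Design→Audio doesn't change Audio's earliest start (8); another predecessor still binds.
The longest chain is now Design→Engine→Levels→Polish = 4+4+7+12 = 27, so the plan takes 27 weeks.

27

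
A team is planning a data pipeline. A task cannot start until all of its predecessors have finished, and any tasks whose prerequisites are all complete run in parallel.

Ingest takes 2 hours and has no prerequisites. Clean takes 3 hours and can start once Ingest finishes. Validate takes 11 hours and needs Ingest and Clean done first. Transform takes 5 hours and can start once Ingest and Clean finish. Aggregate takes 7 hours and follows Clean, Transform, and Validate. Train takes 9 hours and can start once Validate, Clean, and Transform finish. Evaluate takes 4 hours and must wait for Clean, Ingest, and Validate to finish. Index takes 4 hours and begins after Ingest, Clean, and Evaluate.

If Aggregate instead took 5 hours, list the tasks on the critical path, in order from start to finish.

Ingest, Clean, Validate, Train

Actual critical path: Ingest→Clean→Validate→Train = 2+3+11+9 = 25 ⇒ 25 hours.
Aggregate has 2 hours of float (longest path through it is 23).
No other chain overtakes it, so the finish is 25 hours.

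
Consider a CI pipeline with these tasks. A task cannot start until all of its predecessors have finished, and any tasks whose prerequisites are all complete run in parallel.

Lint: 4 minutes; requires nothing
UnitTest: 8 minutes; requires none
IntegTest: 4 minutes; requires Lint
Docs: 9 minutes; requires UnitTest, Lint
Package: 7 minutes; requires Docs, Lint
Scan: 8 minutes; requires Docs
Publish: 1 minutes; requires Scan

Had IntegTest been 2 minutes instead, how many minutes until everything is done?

26

Baseline: UnitTest→Docs→Scan→Publish = 8+9+8+1 = 26 → 26 minutes.
IntegTest has 18 minutes of float (longest path through it is 8).
That remains the longest chain; total 26 minutes.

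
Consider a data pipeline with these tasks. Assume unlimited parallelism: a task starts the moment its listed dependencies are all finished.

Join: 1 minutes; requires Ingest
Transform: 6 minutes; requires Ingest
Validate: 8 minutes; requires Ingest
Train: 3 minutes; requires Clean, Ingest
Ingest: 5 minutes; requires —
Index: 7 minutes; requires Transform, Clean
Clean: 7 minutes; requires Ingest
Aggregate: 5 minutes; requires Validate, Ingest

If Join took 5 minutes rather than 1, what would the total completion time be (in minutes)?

Actual critical path: Ingest→Clean→Index = 5+7+7 = 19 ⇒ 19 minutes.
Join is off the critical path — its longest chain is 6 minutes, giving 13 of slack.
No other chain overtakes it, so the finish is 19 minutes.

19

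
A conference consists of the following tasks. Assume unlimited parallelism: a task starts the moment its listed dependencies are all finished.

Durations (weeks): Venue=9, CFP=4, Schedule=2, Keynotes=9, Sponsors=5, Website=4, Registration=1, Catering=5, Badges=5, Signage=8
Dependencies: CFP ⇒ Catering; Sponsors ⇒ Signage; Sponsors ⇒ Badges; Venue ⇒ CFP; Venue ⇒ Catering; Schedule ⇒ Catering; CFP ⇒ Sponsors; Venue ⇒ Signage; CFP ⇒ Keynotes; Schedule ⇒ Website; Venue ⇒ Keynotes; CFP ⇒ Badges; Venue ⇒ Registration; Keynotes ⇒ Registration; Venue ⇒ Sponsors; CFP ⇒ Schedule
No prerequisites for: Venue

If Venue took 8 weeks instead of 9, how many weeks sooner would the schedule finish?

Actual critical path: Venue→CFP→Sponsors→Signage = 9+4+5+8 = 26 ⇒ 26 weeks.
Since Venue is critical, the -1 change carries straight to that chain (now 25 weeks).
The critical path is still Venue→CFP→Sponsors→Signage; finish is now 25 weeks.
Change in finish: 25 − 26 = -1 weeks.

1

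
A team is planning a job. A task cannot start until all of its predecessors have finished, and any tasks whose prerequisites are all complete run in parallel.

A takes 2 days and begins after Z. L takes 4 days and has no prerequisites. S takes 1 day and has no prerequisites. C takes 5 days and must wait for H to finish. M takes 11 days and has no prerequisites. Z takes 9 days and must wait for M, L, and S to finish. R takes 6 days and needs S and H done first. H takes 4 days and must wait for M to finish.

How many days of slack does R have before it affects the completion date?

The longest chain is M→Z→A = 11+9+2 = 22; overall finish 22 days.
R finishes as early as 21 and must finish by 22.
Slack of R = 16 − 15 = 1 day.

1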